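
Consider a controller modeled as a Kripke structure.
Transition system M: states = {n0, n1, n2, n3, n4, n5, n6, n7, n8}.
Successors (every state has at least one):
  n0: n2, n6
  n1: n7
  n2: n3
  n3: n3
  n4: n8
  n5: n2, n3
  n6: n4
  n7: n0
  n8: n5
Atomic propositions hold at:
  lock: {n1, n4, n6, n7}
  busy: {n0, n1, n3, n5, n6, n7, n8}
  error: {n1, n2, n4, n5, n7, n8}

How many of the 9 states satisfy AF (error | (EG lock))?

8

EG lock: greatest fixpoint, start Z0 = {n1, n4, n6, n7}, keep only states in Sat with some successor in Z. Z1 = {n1, n6}; Z2 = ∅; fixed.
Sat(EG lock) = ∅
Sat(error | (EG lock)) = {n1, n2, n4, n5, n7, n8}
AF (error | (EG lock)): least fixpoint, start Z0 = {n1, n2, n4, n5, n7, n8}, add states with every successor in Z. Z1 = {n1, n2, n4, n5, n6, n7, n8}; Z2 = {n0, n1, n2, n4, n5, n6, n7, n8}; fixed.
Sat(AF (error | (EG lock))) = {n0, n1, n2, n4, n5, n6, n7, n8}
|Sat(AF (error | (EG lock)))| = |{n0, n1, n2, n4, n5, n6, n7, n8}| = 8.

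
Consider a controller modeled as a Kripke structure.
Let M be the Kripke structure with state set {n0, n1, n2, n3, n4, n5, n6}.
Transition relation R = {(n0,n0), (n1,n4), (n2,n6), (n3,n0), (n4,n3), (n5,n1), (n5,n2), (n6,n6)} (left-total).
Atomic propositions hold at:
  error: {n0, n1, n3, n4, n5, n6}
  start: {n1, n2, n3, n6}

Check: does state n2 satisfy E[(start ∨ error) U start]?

Yes

Sat(start ∨ error) = {n0, n1, n2, n3, n4, n5, n6}
E[(start ∨ error) U start]: least fixpoint, start Z0 = Sat(start) = {n1, n2, n3, n6}, add states in Sat(start ∨ error) with some successor in Z. Z1 = {n1, n2, n3, n4, n5, n6}; fixed.
Sat(E[(start ∨ error) U start]) = {n1, n2, n3, n4, n5, n6}
n2 ∈ Sat(E[(start ∨ error) U start]) = {n1, n2, n3, n4, n5, n6}, so the formula holds at n2.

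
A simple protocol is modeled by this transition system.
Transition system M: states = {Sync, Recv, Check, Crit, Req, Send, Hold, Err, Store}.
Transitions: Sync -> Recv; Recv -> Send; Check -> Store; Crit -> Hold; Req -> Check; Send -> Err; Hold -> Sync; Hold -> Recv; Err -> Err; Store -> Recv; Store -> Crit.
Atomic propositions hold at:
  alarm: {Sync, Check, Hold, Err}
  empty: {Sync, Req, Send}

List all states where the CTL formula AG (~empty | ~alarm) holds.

Sat(~empty) = {Recv, Check, Crit, Hold, Err, Store}
Sat(~alarm) = {Recv, Crit, Req, Send, Store}
Sat(~empty | ~alarm) = {Recv, Check, Crit, Req, Send, Hold, Err, Store}
AG (~empty | ~alarm): greatest fixpoint, start Z0 = {Recv, Check, Crit, Req, Send, Hold, Err, Store}, keep only states in Sat with every successor in Z. Z1 = {Recv, Check, Crit, Req, Send, Err, Store}; Z2 = {Recv, Check, Req, Send, Err, Store}; Z3 = {Recv, Check, Req, Send, Err}; Z4 = {Recv, Req, Send, Err}; Z5 = {Recv, Send, Err}; fixed.
Sat(AG (~empty | ~alarm)) = {Recv, Send, Err}

{Recv, Send, Err}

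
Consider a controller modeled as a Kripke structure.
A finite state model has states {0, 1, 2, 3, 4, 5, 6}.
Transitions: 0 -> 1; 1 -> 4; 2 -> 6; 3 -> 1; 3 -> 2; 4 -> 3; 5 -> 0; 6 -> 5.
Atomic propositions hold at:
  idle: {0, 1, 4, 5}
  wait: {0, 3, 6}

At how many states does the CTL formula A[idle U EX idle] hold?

6

Sat(EX idle) = {s : some successor in {0, 1, 4, 5}} = {0, 1, 3, 5, 6}
A[idle U EX idle]: least fixpoint, start Z0 = Sat(EX idle) = {0, 1, 3, 5, 6}, add states in Sat(idle) with every successor in Z. Z1 = {0, 1, 3, 4, 5, 6}; fixed.
Sat(A[idle U EX idle]) = {0, 1, 3, 4, 5, 6}
|Sat(A[idle U EX idle])| = |{0, 1, 3, 4, 5, 6}| = 6.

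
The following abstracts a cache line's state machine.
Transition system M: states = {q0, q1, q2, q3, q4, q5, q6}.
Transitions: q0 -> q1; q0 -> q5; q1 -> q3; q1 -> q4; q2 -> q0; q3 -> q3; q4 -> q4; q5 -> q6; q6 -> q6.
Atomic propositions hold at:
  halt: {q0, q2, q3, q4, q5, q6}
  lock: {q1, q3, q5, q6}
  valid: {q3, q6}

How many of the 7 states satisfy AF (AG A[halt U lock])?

3

A[halt U lock]: least fixpoint, start Z0 = Sat(lock) = {q1, q3, q5, q6}, add states in Sat(halt) with every successor in Z. Z1 = {q0, q1, q3, q5, q6}; Z2 = {q0, q1, q2, q3, q5, q6}; fixed.
Sat(A[halt U lock]) = {q0, q1, q2, q3, q5, q6}
AG A[halt U lock]: greatest fixpoint, start Z0 = {q0, q1, q2, q3, q5, q6}, keep only states in Sat with every successor in Z. Z1 = {q0, q2, q3, q5, q6}; Z2 = {q2, q3, q5, q6}; Z3 = {q3, q5, q6}; fixed.
Sat(AG A[halt U lock]) = {q3, q5, q6}
AF (AG A[halt U lock]): least fixpoint, start Z0 = {q3, q5, q6}, add states with every successor in Z. Already a fixed point.
Sat(AF (AG A[halt U lock])) = {q3, q5, q6}
|Sat(AF (AG A[halt U lock]))| = |{q3, q5, q6}| = 3.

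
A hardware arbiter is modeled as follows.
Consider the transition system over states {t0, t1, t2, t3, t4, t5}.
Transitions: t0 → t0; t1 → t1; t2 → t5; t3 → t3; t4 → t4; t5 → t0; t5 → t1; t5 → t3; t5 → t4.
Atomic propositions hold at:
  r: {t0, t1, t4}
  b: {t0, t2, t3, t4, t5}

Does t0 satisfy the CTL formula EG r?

Yes

EG r: greatest fixpoint, start Z0 = {t0, t1, t4}, keep only states in Sat with some successor in Z. Already a fixed point.
Sat(EG r) = {t0, t1, t4}
t0 ∈ Sat(EG r) = {t0, t1, t4}, so the formula holds at t0.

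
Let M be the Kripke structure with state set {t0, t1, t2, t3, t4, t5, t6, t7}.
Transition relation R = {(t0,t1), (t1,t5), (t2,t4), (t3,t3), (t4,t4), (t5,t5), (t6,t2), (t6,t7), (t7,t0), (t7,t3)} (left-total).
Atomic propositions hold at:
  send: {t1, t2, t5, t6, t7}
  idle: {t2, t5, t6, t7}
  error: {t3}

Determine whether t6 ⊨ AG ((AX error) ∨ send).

No

Sat(AX error) = {s : every successor in {t3}} = {t3}
Sat((AX error) ∨ send) = {t1, t2, t3, t5, t6, t7}
AG ((AX error) ∨ send): greatest fixpoint, start Z0 = {t1, t2, t3, t5, t6, t7}, keep only states in Sat with every successor in Z. Z1 = {t1, t3, t5, t6}; Z2 = {t1, t3, t5}; fixed.
Sat(AG ((AX error) ∨ send)) = {t1, t3, t5}
t6 ∉ Sat(AG ((AX error) ∨ send)) = {t1, t3, t5}, so the formula does not hold at t6.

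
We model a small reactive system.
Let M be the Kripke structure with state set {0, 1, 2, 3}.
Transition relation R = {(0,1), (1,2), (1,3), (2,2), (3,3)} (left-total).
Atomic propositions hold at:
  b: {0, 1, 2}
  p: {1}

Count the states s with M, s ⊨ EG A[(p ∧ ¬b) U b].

Sat(¬b) = {3}
Sat(p ∧ ¬b) = ∅
A[(p ∧ ¬b) U b]: least fixpoint, start Z0 = Sat(b) = {0, 1, 2}, add states in Sat(p ∧ ¬b) with every successor in Z. Already a fixed point.
Sat(A[(p ∧ ¬b) U b]) = {0, 1, 2}
EG A[(p ∧ ¬b) U b]: greatest fixpoint, start Z0 = {0, 1, 2}, keep only states in Sat with some successor in Z. Already a fixed point.
Sat(EG A[(p ∧ ¬b) U b]) = {0, 1, 2}
|Sat(EG A[(p ∧ ¬b) U b])| = |{0, 1, 2}| = 3.

3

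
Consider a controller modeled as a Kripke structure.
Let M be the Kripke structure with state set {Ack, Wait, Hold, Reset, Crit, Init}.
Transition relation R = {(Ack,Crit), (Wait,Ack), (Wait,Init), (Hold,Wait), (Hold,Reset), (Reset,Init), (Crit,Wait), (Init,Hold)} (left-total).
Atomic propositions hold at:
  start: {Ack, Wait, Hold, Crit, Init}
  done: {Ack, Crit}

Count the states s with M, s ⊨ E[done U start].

E[done U start]: least fixpoint, start Z0 = Sat(start) = {Ack, Wait, Hold, Crit, Init}, add states in Sat(done) with some successor in Z. Already a fixed point.
Sat(E[done U start]) = {Ack, Wait, Hold, Crit, Init}
|Sat(E[done U start])| = |{Ack, Wait, Hold, Crit, Init}| = 5.

5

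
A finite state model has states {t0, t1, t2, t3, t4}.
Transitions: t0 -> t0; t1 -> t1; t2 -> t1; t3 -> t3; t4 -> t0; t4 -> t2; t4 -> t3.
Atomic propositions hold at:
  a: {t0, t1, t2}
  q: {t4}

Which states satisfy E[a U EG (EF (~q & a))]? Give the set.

Sat(~q) = {t0, t1, t2, t3}
Sat(~q & a) = {t0, t1, t2}
EF (~q & a): least fixpoint, start Z0 = {t0, t1, t2}, add states with some successor in Z. Z1 = {t0, t1, t2, t4}; fixed.
Sat(EF (~q & a)) = {t0, t1, t2, t4}
EG (EF (~q & a)): greatest fixpoint, start Z0 = {t0, t1, t2, t4}, keep only states in Sat with some successor in Z. Already a fixed point.
Sat(EG (EF (~q & a))) = {t0, t1, t2, t4}
E[a U EG (EF (~q & a))]: least fixpoint, start Z0 = Sat(EG (EF (~q & a))) = {t0, t1, t2, t4}, add states in Sat(a) with some successor in Z. Already a fixed point.
Sat(E[a U EG (EF (~q & a))]) = {t0, t1, t2, t4}

{t0, t1, t2, t4}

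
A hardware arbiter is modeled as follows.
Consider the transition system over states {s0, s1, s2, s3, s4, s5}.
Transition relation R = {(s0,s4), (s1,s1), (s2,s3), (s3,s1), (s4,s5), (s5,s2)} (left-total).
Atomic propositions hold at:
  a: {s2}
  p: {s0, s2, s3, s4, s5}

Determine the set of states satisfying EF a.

{s0, s2, s4, s5}

EF a: least fixpoint, start Z0 = {s2}, add states with some successor in Z. Z1 = {s2, s5}; Z2 = {s2, s4, s5}; Z3 = {s0, s2, s4, s5}; fixed.
Sat(EF a) = {s0, s2, s4, s5}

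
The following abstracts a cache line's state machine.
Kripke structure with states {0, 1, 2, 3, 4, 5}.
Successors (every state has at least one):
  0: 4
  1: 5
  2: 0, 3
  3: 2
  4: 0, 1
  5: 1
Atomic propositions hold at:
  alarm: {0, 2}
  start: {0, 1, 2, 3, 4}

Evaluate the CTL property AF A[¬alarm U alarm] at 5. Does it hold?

No

Sat(¬alarm) = {1, 3, 4, 5}
A[¬alarm U alarm]: least fixpoint, start Z0 = Sat(alarm) = {0, 2}, add states in Sat(¬alarm) with every successor in Z. Z1 = {0, 2, 3}; fixed.
Sat(A[¬alarm U alarm]) = {0, 2, 3}
AF A[¬alarm U alarm]: least fixpoint, start Z0 = {0, 2, 3}, add states with every successor in Z. Already a fixed point.
Sat(AF A[¬alarm U alarm]) = {0, 2, 3}
5 ∉ Sat(AF A[¬alarm U alarm]) = {0, 2, 3}, so the formula does not hold at 5.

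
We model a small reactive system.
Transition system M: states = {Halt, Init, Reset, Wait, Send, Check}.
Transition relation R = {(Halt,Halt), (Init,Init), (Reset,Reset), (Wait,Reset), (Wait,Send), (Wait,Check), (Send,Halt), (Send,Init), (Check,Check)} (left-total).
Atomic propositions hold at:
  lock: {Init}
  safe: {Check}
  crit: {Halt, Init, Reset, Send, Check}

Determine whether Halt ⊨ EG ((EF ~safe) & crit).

Sat(~safe) = {Halt, Init, Reset, Wait, Send}
EF ~safe: least fixpoint, start Z0 = {Halt, Init, Reset, Wait, Send}, add states with some successor in Z. Already a fixed point.
Sat(EF ~safe) = {Halt, Init, Reset, Wait, Send}
Sat((EF ~safe) & crit) = {Halt, Init, Reset, Send}
EG ((EF ~safe) & crit): greatest fixpoint, start Z0 = {Halt, Init, Reset, Send}, keep only states in Sat with some successor in Z. Already a fixed point.
Sat(EG ((EF ~safe) & crit)) = {Halt, Init, Reset, Send}
Halt ∈ Sat(EG ((EF ~safe) & crit)) = {Halt, Init, Reset, Send}, so the formula holds at Halt.

Yes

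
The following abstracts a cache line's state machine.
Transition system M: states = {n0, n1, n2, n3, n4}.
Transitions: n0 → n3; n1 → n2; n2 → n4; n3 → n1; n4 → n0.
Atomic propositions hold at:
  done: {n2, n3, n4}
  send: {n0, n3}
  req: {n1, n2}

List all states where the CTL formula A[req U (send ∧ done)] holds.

{n3}

Sat(send ∧ done) = {n3}
A[req U (send ∧ done)]: least fixpoint, start Z0 = Sat((send ∧ done)) = {n3}, add states in Sat(req) with every successor in Z. Already a fixed point.
Sat(A[req U (send ∧ done)]) = {n3}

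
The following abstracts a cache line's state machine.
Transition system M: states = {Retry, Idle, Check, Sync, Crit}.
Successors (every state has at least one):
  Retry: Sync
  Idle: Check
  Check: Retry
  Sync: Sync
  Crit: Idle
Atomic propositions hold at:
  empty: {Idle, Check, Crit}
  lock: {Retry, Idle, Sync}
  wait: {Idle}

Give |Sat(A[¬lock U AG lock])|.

Sat(¬lock) = {Check, Crit}
AG lock: greatest fixpoint, start Z0 = {Retry, Idle, Sync}, keep only states in Sat with every successor in Z. Z1 = {Retry, Sync}; fixed.
Sat(AG lock) = {Retry, Sync}
A[¬lock U AG lock]: least fixpoint, start Z0 = Sat(AG lock) = {Retry, Sync}, add states in Sat(¬lock) with every successor in Z. Z1 = {Retry, Check, Sync}; fixed.
Sat(A[¬lock U AG lock]) = {Retry, Check, Sync}
|Sat(A[¬lock U AG lock])| = |{Retry, Check, Sync}| = 3.

3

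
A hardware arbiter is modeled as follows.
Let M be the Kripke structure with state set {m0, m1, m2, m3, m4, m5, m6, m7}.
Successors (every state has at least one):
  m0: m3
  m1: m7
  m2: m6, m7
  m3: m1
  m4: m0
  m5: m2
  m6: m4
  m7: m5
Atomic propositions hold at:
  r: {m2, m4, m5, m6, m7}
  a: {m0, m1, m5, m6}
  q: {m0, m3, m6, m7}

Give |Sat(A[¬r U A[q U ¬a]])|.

7

Sat(¬r) = {m0, m1, m3}
Sat(¬a) = {m2, m3, m4, m7}
A[q U ¬a]: least fixpoint, start Z0 = Sat(¬a) = {m2, m3, m4, m7}, add states in Sat(q) with every successor in Z. Z1 = {m0, m2, m3, m4, m6, m7}; fixed.
Sat(A[q U ¬a]) = {m0, m2, m3, m4, m6, m7}
A[¬r U A[q U ¬a]]: least fixpoint, start Z0 = Sat(A[q U ¬a]) = {m0, m2, m3, m4, m6, m7}, add states in Sat(¬r) with every successor in Z. Z1 = {m0, m1, m2, m3, m4, m6, m7}; fixed.
Sat(A[¬r U A[q U ¬a]]) = {m0, m1, m2, m3, m4, m6, m7}
|Sat(A[¬r U A[q U ¬a]])| = |{m0, m1, m2, m3, m4, m6, m7}| = 7.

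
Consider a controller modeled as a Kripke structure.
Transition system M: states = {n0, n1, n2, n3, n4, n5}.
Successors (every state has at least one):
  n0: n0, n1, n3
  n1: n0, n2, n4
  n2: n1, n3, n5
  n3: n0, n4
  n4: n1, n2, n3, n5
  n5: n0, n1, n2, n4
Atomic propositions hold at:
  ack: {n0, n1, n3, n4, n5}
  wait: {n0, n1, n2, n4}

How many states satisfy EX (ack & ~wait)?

Sat(~wait) = {n3, n5}
Sat(ack & ~wait) = {n3, n5}
Sat(EX (ack & ~wait)) = {s : some successor in {n3, n5}} = {n0, n2, n4}
|Sat(EX (ack & ~wait))| = |{n0, n2, n4}| = 3.

3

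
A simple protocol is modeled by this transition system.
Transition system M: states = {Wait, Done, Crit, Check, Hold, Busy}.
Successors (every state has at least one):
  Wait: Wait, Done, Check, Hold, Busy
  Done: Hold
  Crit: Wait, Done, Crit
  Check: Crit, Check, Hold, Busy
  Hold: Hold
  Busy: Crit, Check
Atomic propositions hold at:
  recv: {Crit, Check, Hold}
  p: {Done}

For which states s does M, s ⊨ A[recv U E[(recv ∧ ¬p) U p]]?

Sat(¬p) = {Wait, Crit, Check, Hold, Busy}
Sat(recv ∧ ¬p) = {Crit, Check, Hold}
E[(recv ∧ ¬p) U p]: least fixpoint, start Z0 = Sat(p) = {Done}, add states in Sat(recv ∧ ¬p) with some successor in Z. Z1 = {Done, Crit}; Z2 = {Done, Crit, Check}; fixed.
Sat(E[(recv ∧ ¬p) U p]) = {Done, Crit, Check}
A[recv U E[(recv ∧ ¬p) U p]]: least fixpoint, start Z0 = Sat(E[(recv ∧ ¬p) U p]) = {Done, Crit, Check}, add states in Sat(recv) with every successor in Z. Already a fixed point.
Sat(A[recv U E[(recv ∧ ¬p) U p]]) = {Done, Crit, Check}

{Done, Crit, Check}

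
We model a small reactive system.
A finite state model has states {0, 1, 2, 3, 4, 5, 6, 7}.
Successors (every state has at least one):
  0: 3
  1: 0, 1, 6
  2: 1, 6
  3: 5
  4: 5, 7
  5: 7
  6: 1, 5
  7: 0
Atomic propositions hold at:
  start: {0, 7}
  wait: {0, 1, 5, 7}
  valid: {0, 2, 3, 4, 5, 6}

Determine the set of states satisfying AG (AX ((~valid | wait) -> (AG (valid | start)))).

{0, 3, 4, 5, 7}

Sat(~valid) = {1, 7}
Sat(~valid | wait) = {0, 1, 5, 7}
Sat(valid | start) = {0, 2, 3, 4, 5, 6, 7}
AG (valid | start): greatest fixpoint, start Z0 = {0, 2, 3, 4, 5, 6, 7}, keep only states in Sat with every successor in Z. Z1 = {0, 3, 4, 5, 7}; fixed.
Sat(AG (valid | start)) = {0, 3, 4, 5, 7}
Sat((~valid | wait) -> (AG (valid | start))) = {0, 2, 3, 4, 5, 6, 7}
Sat(AX ((~valid | wait) -> (AG (valid | start)))) = {s : every successor in {0, 2, 3, 4, 5, 6, 7}} = {0, 3, 4, 5, 7}
AG (AX ((~valid | wait) -> (AG (valid | start)))): greatest fixpoint, start Z0 = {0, 3, 4, 5, 7}, keep only states in Sat with every successor in Z. Already a fixed point.
Sat(AG (AX ((~valid | wait) -> (AG (valid | start))))) = {0, 3, 4, 5, 7}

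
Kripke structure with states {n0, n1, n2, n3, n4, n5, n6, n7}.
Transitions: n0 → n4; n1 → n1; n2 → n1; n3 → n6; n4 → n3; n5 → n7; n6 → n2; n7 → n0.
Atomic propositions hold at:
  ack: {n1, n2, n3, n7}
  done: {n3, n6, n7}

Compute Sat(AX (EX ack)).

Sat(EX ack) = {s : some successor in {n1, n2, n3, n7}} = {n1, n2, n4, n5, n6}
Sat(AX (EX ack)) = {s : every successor in {n1, n2, n4, n5, n6}} = {n0, n1, n2, n3, n6}

{n0, n1, n2, n3, n6}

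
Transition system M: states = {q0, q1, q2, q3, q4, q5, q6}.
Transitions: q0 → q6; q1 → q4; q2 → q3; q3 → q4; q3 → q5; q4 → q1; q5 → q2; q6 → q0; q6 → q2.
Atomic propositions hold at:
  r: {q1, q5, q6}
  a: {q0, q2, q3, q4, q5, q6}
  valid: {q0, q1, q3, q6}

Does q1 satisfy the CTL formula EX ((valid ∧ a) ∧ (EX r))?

Sat(valid ∧ a) = {q0, q3, q6}
Sat(EX r) = {s : some successor in {q1, q5, q6}} = {q0, q3, q4}
Sat((valid ∧ a) ∧ (EX r)) = {q0, q3}
Sat(EX ((valid ∧ a) ∧ (EX r))) = {s : some successor in {q0, q3}} = {q2, q6}
q1 ∉ Sat(EX ((valid ∧ a) ∧ (EX r))) = {q2, q6}, so the formula does not hold at q1.

No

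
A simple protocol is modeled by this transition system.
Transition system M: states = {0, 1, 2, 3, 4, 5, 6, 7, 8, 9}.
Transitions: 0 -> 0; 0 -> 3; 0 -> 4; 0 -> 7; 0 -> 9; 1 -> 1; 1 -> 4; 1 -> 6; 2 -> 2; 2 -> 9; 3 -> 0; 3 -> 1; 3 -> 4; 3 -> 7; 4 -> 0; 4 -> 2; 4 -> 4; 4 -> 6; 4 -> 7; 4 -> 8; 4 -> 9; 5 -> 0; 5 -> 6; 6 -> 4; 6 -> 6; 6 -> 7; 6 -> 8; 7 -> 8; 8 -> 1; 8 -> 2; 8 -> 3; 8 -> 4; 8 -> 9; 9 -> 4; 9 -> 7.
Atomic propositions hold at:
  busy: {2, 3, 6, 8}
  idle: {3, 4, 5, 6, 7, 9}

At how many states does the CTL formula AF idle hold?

6

AF idle: least fixpoint, start Z0 = {3, 4, 5, 6, 7, 9}, add states with every successor in Z. Already a fixed point.
Sat(AF idle) = {3, 4, 5, 6, 7, 9}
|Sat(AF idle)| = |{3, 4, 5, 6, 7, 9}| = 6.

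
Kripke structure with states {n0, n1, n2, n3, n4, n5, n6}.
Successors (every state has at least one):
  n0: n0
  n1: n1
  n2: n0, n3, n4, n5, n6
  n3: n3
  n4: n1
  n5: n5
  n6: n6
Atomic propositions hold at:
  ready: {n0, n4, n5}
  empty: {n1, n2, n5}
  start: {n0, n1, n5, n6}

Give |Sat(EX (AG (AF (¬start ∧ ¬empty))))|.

Sat(¬start) = {n2, n3, n4}
Sat(¬empty) = {n0, n3, n4, n6}
Sat(¬start ∧ ¬empty) = {n3, n4}
AF (¬start ∧ ¬empty): least fixpoint, start Z0 = {n3, n4}, add states with every successor in Z. Already a fixed point.
Sat(AF (¬start ∧ ¬empty)) = {n3, n4}
AG (AF (¬start ∧ ¬empty)): greatest fixpoint, start Z0 = {n3, n4}, keep only states in Sat with every successor in Z. Z1 = {n3}; fixed.
Sat(AG (AF (¬start ∧ ¬empty))) = {n3}
Sat(EX (AG (AF (¬start ∧ ¬empty)))) = {s : some successor in {n3}} = {n2, n3}
|Sat(EX (AG (AF (¬start ∧ ¬empty))))| = |{n2, n3}| = 2.

2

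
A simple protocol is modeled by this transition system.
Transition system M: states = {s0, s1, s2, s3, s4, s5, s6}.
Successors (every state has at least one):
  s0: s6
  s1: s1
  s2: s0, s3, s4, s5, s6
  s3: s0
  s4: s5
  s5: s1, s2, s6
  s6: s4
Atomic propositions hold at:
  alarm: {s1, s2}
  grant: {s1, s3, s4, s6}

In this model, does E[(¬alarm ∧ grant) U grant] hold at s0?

No

Sat(¬alarm) = {s0, s3, s4, s5, s6}
Sat(¬alarm ∧ grant) = {s3, s4, s6}
E[(¬alarm ∧ grant) U grant]: least fixpoint, start Z0 = Sat(grant) = {s1, s3, s4, s6}, add states in Sat(¬alarm ∧ grant) with some successor in Z. Already a fixed point.
Sat(E[(¬alarm ∧ grant) U grant]) = {s1, s3, s4, s6}
s0 ∉ Sat(E[(¬alarm ∧ grant) U grant]) = {s1, s3, s4, s6}, so the formula does not hold at s0.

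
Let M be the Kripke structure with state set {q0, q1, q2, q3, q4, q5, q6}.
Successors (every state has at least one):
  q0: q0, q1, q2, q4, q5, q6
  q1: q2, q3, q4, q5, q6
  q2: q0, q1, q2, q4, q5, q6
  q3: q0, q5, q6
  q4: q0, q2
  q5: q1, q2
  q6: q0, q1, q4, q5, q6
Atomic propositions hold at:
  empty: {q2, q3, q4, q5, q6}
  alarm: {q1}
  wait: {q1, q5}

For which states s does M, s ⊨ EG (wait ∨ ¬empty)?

Sat(¬empty) = {q0, q1}
Sat(wait ∨ ¬empty) = {q0, q1, q5}
EG (wait ∨ ¬empty): greatest fixpoint, start Z0 = {q0, q1, q5}, keep only states in Sat with some successor in Z. Already a fixed point.
Sat(EG (wait ∨ ¬empty)) = {q0, q1, q5}

{q0, q1, q5}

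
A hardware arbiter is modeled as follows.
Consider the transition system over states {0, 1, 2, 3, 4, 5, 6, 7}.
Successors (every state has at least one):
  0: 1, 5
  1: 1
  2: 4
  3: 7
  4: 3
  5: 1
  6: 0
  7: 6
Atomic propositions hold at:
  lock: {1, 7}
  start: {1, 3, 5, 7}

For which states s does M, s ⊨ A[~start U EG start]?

Sat(~start) = {0, 2, 4, 6}
EG start: greatest fixpoint, start Z0 = {1, 3, 5, 7}, keep only states in Sat with some successor in Z. Z1 = {1, 3, 5}; Z2 = {1, 5}; fixed.
Sat(EG start) = {1, 5}
A[~start U EG start]: least fixpoint, start Z0 = Sat(EG start) = {1, 5}, add states in Sat(~start) with every successor in Z. Z1 = {0, 1, 5}; Z2 = {0, 1, 5, 6}; fixed.
Sat(A[~start U EG start]) = {0, 1, 5, 6}

{0, 1, 5, 6}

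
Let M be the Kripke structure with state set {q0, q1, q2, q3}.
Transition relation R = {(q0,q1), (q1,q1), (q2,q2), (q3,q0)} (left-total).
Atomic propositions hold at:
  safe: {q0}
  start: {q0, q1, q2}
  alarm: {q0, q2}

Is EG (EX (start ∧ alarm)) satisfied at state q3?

Sat(start ∧ alarm) = {q0, q2}
Sat(EX (start ∧ alarm)) = {s : some successor in {q0, q2}} = {q2, q3}
EG (EX (start ∧ alarm)): greatest fixpoint, start Z0 = {q2, q3}, keep only states in Sat with some successor in Z. Z1 = {q2}; fixed.
Sat(EG (EX (start ∧ alarm))) = {q2}
q3 ∉ Sat(EG (EX (start ∧ alarm))) = {q2}, so the formula does not hold at q3.

No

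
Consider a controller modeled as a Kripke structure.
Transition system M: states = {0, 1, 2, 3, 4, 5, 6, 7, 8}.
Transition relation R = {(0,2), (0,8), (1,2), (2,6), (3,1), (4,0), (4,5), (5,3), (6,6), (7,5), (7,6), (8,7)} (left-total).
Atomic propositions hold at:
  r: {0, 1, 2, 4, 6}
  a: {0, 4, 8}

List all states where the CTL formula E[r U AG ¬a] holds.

Sat(¬a) = {1, 2, 3, 5, 6, 7}
AG ¬a: greatest fixpoint, start Z0 = {1, 2, 3, 5, 6, 7}, keep only states in Sat with every successor in Z. Already a fixed point.
Sat(AG ¬a) = {1, 2, 3, 5, 6, 7}
E[r U AG ¬a]: least fixpoint, start Z0 = Sat(AG ¬a) = {1, 2, 3, 5, 6, 7}, add states in Sat(r) with some successor in Z. Z1 = {0, 1, 2, 3, 4, 5, 6, 7}; fixed.
Sat(E[r U AG ¬a]) = {0, 1, 2, 3, 4, 5, 6, 7}

{0, 1, 2, 3, 4, 5, 6, 7}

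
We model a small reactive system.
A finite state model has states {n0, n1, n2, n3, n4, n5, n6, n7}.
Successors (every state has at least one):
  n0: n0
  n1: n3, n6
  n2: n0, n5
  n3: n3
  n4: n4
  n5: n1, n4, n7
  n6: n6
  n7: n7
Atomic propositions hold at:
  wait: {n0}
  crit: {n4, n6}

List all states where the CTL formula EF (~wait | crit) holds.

Sat(~wait) = {n1, n2, n3, n4, n5, n6, n7}
Sat(~wait | crit) = {n1, n2, n3, n4, n5, n6, n7}
EF (~wait | crit): least fixpoint, start Z0 = {n1, n2, n3, n4, n5, n6, n7}, add states with some successor in Z. Already a fixed point.
Sat(EF (~wait | crit)) = {n1, n2, n3, n4, n5, n6, n7}

{n1, n2, n3, n4, n5, n6, n7}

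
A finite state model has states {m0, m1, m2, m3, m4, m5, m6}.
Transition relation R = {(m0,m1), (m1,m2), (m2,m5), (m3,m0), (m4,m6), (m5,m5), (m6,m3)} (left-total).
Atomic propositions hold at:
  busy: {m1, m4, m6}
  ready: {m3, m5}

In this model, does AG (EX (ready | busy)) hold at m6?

Sat(ready | busy) = {m1, m3, m4, m5, m6}
Sat(EX (ready | busy)) = {s : some successor in {m1, m3, m4, m5, m6}} = {m0, m2, m4, m5, m6}
AG (EX (ready | busy)): greatest fixpoint, start Z0 = {m0, m2, m4, m5, m6}, keep only states in Sat with every successor in Z. Z1 = {m2, m4, m5}; Z2 = {m2, m5}; fixed.
Sat(AG (EX (ready | busy))) = {m2, m5}
m6 ∉ Sat(AG (EX (ready | busy))) = {m2, m5}, so the formula does not hold at m6.

No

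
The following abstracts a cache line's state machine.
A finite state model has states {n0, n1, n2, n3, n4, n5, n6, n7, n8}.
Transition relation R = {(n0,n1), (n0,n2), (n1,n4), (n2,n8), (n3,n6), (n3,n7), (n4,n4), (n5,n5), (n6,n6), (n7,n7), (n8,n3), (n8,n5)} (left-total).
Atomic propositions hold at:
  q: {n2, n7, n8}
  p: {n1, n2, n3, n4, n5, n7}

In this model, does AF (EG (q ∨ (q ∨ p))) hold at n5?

Yes

Sat(q ∨ p) = {n1, n2, n3, n4, n5, n7, n8}
Sat(q ∨ (q ∨ p)) = {n1, n2, n3, n4, n5, n7, n8}
EG (q ∨ (q ∨ p)): greatest fixpoint, start Z0 = {n1, n2, n3, n4, n5, n7, n8}, keep only states in Sat with some successor in Z. Already a fixed point.
Sat(EG (q ∨ (q ∨ p))) = {n1, n2, n3, n4, n5, n7, n8}
AF (EG (q ∨ (q ∨ p))): least fixpoint, start Z0 = {n1, n2, n3, n4, n5, n7, n8}, add states with every successor in Z. Z1 = {n0, n1, n2, n3, n4, n5, n7, n8}; fixed.
Sat(AF (EG (q ∨ (q ∨ p)))) = {n0, n1, n2, n3, n4, n5, n7, n8}
n5 ∈ Sat(AF (EG (q ∨ (q ∨ p)))) = {n0, n1, n2, n3, n4, n5, n7, n8}, so the formula holds at n5.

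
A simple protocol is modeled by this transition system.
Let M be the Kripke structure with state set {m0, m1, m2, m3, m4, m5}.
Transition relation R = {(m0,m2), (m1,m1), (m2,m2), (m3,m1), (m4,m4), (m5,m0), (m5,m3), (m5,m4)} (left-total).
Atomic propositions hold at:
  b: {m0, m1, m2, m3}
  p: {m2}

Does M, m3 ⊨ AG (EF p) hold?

EF p: least fixpoint, start Z0 = {m2}, add states with some successor in Z. Z1 = {m0, m2}; Z2 = {m0, m2, m5}; fixed.
Sat(EF p) = {m0, m2, m5}
AG (EF p): greatest fixpoint, start Z0 = {m0, m2, m5}, keep only states in Sat with every successor in Z. Z1 = {m0, m2}; fixed.
Sat(AG (EF p)) = {m0, m2}
m3 ∉ Sat(AG (EF p)) = {m0, m2}, so the formula does not hold at m3.

No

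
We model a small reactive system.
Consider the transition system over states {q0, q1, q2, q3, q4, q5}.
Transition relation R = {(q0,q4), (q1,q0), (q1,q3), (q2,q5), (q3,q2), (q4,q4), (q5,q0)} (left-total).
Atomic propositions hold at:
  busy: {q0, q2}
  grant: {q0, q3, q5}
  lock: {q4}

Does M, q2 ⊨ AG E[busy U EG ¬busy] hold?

Sat(¬busy) = {q1, q3, q4, q5}
EG ¬busy: greatest fixpoint, start Z0 = {q1, q3, q4, q5}, keep only states in Sat with some successor in Z. Z1 = {q1, q4}; Z2 = {q4}; fixed.
Sat(EG ¬busy) = {q4}
E[busy U EG ¬busy]: least fixpoint, start Z0 = Sat(EG ¬busy) = {q4}, add states in Sat(busy) with some successor in Z. Z1 = {q0, q4}; fixed.
Sat(E[busy U EG ¬busy]) = {q0, q4}
AG E[busy U EG ¬busy]: greatest fixpoint, start Z0 = {q0, q4}, keep only states in Sat with every successor in Z. Already a fixed point.
Sat(AG E[busy U EG ¬busy]) = {q0, q4}
q2 ∉ Sat(AG E[busy U EG ¬busy]) = {q0, q4}, so the formula does not hold at q2.

No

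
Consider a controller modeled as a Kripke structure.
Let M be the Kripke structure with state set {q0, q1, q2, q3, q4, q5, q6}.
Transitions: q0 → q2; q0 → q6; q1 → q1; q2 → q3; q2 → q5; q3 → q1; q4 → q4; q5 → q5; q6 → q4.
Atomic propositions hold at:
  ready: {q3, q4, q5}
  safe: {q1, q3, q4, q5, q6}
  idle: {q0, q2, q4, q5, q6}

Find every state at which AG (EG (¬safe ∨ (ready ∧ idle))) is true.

{q4, q5}

Sat(¬safe) = {q0, q2}
Sat(ready ∧ idle) = {q4, q5}
Sat(¬safe ∨ (ready ∧ idle)) = {q0, q2, q4, q5}
EG (¬safe ∨ (ready ∧ idle)): greatest fixpoint, start Z0 = {q0, q2, q4, q5}, keep only states in Sat with some successor in Z. Already a fixed point.
Sat(EG (¬safe ∨ (ready ∧ idle))) = {q0, q2, q4, q5}
AG (EG (¬safe ∨ (ready ∧ idle))): greatest fixpoint, start Z0 = {q0, q2, q4, q5}, keep only states in Sat with every successor in Z. Z1 = {q4, q5}; fixed.
Sat(AG (EG (¬safe ∨ (ready ∧ idle)))) = {q4, q5}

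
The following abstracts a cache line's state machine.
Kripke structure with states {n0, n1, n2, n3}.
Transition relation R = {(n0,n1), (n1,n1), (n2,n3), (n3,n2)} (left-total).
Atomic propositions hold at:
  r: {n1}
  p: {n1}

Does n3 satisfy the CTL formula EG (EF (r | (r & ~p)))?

Sat(~p) = {n0, n2, n3}
Sat(r & ~p) = ∅
Sat(r | (r & ~p)) = {n1}
EF (r | (r & ~p)): least fixpoint, start Z0 = {n1}, add states with some successor in Z. Z1 = {n0, n1}; fixed.
Sat(EF (r | (r & ~p))) = {n0, n1}
EG (EF (r | (r & ~p))): greatest fixpoint, start Z0 = {n0, n1}, keep only states in Sat with some successor in Z. Already a fixed point.
Sat(EG (EF (r | (r & ~p)))) = {n0, n1}
n3 ∉ Sat(EG (EF (r | (r & ~p)))) = {n0, n1}, so the formula does not hold at n3.

No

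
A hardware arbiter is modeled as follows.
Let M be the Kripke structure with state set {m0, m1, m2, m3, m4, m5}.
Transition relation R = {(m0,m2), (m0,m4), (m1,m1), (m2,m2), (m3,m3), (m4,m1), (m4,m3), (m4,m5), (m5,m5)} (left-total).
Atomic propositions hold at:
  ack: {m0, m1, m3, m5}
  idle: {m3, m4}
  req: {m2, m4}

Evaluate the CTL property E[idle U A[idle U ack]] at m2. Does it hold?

No

A[idle U ack]: least fixpoint, start Z0 = Sat(ack) = {m0, m1, m3, m5}, add states in Sat(idle) with every successor in Z. Z1 = {m0, m1, m3, m4, m5}; fixed.
Sat(A[idle U ack]) = {m0, m1, m3, m4, m5}
E[idle U A[idle U ack]]: least fixpoint, start Z0 = Sat(A[idle U ack]) = {m0, m1, m3, m4, m5}, add states in Sat(idle) with some successor in Z. Already a fixed point.
Sat(E[idle U A[idle U ack]]) = {m0, m1, m3, m4, m5}
m2 ∉ Sat(E[idle U A[idle U ack]]) = {m0, m1, m3, m4, m5}, so the formula does not hold at m2.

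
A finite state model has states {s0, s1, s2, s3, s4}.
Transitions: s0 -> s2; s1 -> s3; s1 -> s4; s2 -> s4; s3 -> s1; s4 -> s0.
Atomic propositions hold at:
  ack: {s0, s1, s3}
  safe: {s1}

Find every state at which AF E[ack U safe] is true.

E[ack U safe]: least fixpoint, start Z0 = Sat(safe) = {s1}, add states in Sat(ack) with some successor in Z. Z1 = {s1, s3}; fixed.
Sat(E[ack U safe]) = {s1, s3}
AF E[ack U safe]: least fixpoint, start Z0 = {s1, s3}, add states with every successor in Z. Already a fixed point.
Sat(AF E[ack U safe]) = {s1, s3}

{s1, s3}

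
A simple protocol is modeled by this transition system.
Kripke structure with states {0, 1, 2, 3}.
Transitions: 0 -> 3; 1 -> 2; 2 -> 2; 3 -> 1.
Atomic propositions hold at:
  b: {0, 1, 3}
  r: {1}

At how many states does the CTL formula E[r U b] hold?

3

E[r U b]: least fixpoint, start Z0 = Sat(b) = {0, 1, 3}, add states in Sat(r) with some successor in Z. Already a fixed point.
Sat(E[r U b]) = {0, 1, 3}
|Sat(E[r U b])| = |{0, 1, 3}| = 3.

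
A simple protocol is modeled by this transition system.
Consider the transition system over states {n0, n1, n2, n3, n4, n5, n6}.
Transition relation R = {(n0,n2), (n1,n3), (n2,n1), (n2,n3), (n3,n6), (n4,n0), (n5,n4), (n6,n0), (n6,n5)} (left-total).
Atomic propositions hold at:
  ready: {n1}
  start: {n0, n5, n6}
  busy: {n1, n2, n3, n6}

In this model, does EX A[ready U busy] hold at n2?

A[ready U busy]: least fixpoint, start Z0 = Sat(busy) = {n1, n2, n3, n6}, add states in Sat(ready) with every successor in Z. Already a fixed point.
Sat(A[ready U busy]) = {n1, n2, n3, n6}
Sat(EX A[ready U busy]) = {s : some successor in {n1, n2, n3, n6}} = {n0, n1, n2, n3}
n2 ∈ Sat(EX A[ready U busy]) = {n0, n1, n2, n3}, so the formula holds at n2.

Yes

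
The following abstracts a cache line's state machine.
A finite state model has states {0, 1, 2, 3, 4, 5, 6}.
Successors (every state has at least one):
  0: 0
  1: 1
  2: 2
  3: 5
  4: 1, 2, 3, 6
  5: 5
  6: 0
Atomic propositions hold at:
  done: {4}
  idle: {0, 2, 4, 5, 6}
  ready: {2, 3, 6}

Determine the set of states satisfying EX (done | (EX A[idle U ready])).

{2, 4}

A[idle U ready]: least fixpoint, start Z0 = Sat(ready) = {2, 3, 6}, add states in Sat(idle) with every successor in Z. Already a fixed point.
Sat(A[idle U ready]) = {2, 3, 6}
Sat(EX A[idle U ready]) = {s : some successor in {2, 3, 6}} = {2, 4}
Sat(done | (EX A[idle U ready])) = {2, 4}
Sat(EX (done | (EX A[idle U ready]))) = {s : some successor in {2, 4}} = {2, 4}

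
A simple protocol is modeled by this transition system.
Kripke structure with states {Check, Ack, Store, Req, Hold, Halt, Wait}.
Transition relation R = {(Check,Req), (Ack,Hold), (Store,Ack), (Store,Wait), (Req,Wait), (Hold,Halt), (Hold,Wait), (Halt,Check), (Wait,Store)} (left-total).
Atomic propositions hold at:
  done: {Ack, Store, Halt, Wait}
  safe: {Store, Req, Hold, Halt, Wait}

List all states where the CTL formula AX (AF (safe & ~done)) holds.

{Check, Ack, Halt}

Sat(~done) = {Check, Req, Hold}
Sat(safe & ~done) = {Req, Hold}
AF (safe & ~done): least fixpoint, start Z0 = {Req, Hold}, add states with every successor in Z. Z1 = {Check, Ack, Req, Hold}; Z2 = {Check, Ack, Req, Hold, Halt}; fixed.
Sat(AF (safe & ~done)) = {Check, Ack, Req, Hold, Halt}
Sat(AX (AF (safe & ~done))) = {s : every successor in {Check, Ack, Req, Hold, Halt}} = {Check, Ack, Halt}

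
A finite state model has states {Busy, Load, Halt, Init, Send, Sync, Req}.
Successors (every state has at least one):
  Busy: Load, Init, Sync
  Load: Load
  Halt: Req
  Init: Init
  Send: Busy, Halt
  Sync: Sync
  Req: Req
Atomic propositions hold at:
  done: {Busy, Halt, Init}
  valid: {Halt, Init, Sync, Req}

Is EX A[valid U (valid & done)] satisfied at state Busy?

Yes

Sat(valid & done) = {Halt, Init}
A[valid U (valid & done)]: least fixpoint, start Z0 = Sat((valid & done)) = {Halt, Init}, add states in Sat(valid) with every successor in Z. Already a fixed point.
Sat(A[valid U (valid & done)]) = {Halt, Init}
Sat(EX A[valid U (valid & done)]) = {s : some successor in {Halt, Init}} = {Busy, Init, Send}
Busy ∈ Sat(EX A[valid U (valid & done)]) = {Busy, Init, Send}, so the formula holds at Busy.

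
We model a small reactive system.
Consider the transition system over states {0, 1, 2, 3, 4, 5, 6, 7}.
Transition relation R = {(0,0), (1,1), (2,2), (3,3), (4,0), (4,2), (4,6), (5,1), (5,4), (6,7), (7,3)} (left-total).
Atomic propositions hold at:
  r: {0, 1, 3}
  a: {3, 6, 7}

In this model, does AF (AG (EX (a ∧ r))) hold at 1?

Sat(a ∧ r) = {3}
Sat(EX (a ∧ r)) = {s : some successor in {3}} = {3, 7}
AG (EX (a ∧ r)): greatest fixpoint, start Z0 = {3, 7}, keep only states in Sat with every successor in Z. Already a fixed point.
Sat(AG (EX (a ∧ r))) = {3, 7}
AF (AG (EX (a ∧ r))): least fixpoint, start Z0 = {3, 7}, add states with every successor in Z. Z1 = {3, 6, 7}; fixed.
Sat(AF (AG (EX (a ∧ r)))) = {3, 6, 7}
1 ∉ Sat(AF (AG (EX (a ∧ r)))) = {3, 6, 7}, so the formula does not hold at 1.

No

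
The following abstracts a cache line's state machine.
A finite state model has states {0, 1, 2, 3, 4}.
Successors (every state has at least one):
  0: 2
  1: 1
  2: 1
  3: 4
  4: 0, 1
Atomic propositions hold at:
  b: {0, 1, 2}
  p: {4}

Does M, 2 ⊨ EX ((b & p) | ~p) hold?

Yes

Sat(b & p) = ∅
Sat(~p) = {0, 1, 2, 3}
Sat((b & p) | ~p) = {0, 1, 2, 3}
Sat(EX ((b & p) | ~p)) = {s : some successor in {0, 1, 2, 3}} = {0, 1, 2, 4}
2 ∈ Sat(EX ((b & p) | ~p)) = {0, 1, 2, 4}, so the formula holds at 2.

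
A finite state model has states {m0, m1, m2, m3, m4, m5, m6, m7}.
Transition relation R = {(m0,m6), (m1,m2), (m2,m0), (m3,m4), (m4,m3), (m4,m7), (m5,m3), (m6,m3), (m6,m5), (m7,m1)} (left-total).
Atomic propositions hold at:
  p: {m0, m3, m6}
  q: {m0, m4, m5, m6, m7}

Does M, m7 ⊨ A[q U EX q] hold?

No

Sat(EX q) = {s : some successor in {m0, m4, m5, m6, m7}} = {m0, m2, m3, m4, m6}
A[q U EX q]: least fixpoint, start Z0 = Sat(EX q) = {m0, m2, m3, m4, m6}, add states in Sat(q) with every successor in Z. Z1 = {m0, m2, m3, m4, m5, m6}; fixed.
Sat(A[q U EX q]) = {m0, m2, m3, m4, m5, m6}
m7 ∉ Sat(A[q U EX q]) = {m0, m2, m3, m4, m5, m6}, so the formula does not hold at m7.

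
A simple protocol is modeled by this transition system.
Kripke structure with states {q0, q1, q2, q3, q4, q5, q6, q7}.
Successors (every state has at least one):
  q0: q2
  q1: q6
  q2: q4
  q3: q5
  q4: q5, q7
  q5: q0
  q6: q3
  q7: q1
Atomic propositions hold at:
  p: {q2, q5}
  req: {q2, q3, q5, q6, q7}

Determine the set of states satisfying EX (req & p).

{q0, q3, q4}

Sat(req & p) = {q2, q5}
Sat(EX (req & p)) = {s : some successor in {q2, q5}} = {q0, q3, q4}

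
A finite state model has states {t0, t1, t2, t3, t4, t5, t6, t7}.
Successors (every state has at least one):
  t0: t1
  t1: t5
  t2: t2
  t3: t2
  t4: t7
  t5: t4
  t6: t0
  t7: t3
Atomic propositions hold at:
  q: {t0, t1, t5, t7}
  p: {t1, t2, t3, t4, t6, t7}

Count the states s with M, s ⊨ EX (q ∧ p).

2

Sat(q ∧ p) = {t1, t7}
Sat(EX (q ∧ p)) = {s : some successor in {t1, t7}} = {t0, t4}
|Sat(EX (q ∧ p))| = |{t0, t4}| = 2.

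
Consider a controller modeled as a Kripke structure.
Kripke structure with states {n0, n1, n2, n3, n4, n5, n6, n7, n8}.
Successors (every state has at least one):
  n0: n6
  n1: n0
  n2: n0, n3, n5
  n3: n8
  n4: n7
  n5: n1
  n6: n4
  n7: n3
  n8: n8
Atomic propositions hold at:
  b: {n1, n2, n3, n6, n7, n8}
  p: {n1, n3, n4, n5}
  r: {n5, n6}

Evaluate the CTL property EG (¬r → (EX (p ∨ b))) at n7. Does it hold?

Sat(¬r) = {n0, n1, n2, n3, n4, n7, n8}
Sat(p ∨ b) = {n1, n2, n3, n4, n5, n6, n7, n8}
Sat(EX (p ∨ b)) = {s : some successor in {n1, n2, n3, n4, n5, n6, n7, n8}} = {n0, n2, n3, n4, n5, n6, n7, n8}
Sat(¬r → (EX (p ∨ b))) = {n0, n2, n3, n4, n5, n6, n7, n8}
EG (¬r → (EX (p ∨ b))): greatest fixpoint, start Z0 = {n0, n2, n3, n4, n5, n6, n7, n8}, keep only states in Sat with some successor in Z. Z1 = {n0, n2, n3, n4, n6, n7, n8}; fixed.
Sat(EG (¬r → (EX (p ∨ b)))) = {n0, n2, n3, n4, n6, n7, n8}
n7 ∈ Sat(EG (¬r → (EX (p ∨ b)))) = {n0, n2, n3, n4, n6, n7, n8}, so the formula holds at n7.

Yes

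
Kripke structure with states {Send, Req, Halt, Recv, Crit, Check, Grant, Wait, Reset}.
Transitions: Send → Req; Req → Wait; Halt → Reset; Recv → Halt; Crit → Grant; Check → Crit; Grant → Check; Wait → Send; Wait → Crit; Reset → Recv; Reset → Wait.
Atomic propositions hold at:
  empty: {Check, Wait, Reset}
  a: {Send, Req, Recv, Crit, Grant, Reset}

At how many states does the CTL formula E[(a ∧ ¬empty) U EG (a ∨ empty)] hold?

Sat(¬empty) = {Send, Req, Halt, Recv, Crit, Grant}
Sat(a ∧ ¬empty) = {Send, Req, Recv, Crit, Grant}
Sat(a ∨ empty) = {Send, Req, Recv, Crit, Check, Grant, Wait, Reset}
EG (a ∨ empty): greatest fixpoint, start Z0 = {Send, Req, Recv, Crit, Check, Grant, Wait, Reset}, keep only states in Sat with some successor in Z. Z1 = {Send, Req, Crit, Check, Grant, Wait, Reset}; fixed.
Sat(EG (a ∨ empty)) = {Send, Req, Crit, Check, Grant, Wait, Reset}
E[(a ∧ ¬empty) U EG (a ∨ empty)]: least fixpoint, start Z0 = Sat(EG (a ∨ empty)) = {Send, Req, Crit, Check, Grant, Wait, Reset}, add states in Sat(a ∧ ¬empty) with some successor in Z. Already a fixed point.
Sat(E[(a ∧ ¬empty) U EG (a ∨ empty)]) = {Send, Req, Crit, Check, Grant, Wait, Reset}
|Sat(E[(a ∧ ¬empty) U EG (a ∨ empty)])| = |{Send, Req, Crit, Check, Grant, Wait, Reset}| = 7.

7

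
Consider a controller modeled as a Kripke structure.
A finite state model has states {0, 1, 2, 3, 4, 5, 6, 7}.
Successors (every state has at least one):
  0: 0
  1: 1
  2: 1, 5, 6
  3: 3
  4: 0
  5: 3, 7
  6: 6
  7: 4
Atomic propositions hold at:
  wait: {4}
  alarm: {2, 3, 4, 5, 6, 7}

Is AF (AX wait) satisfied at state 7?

Sat(AX wait) = {s : every successor in {4}} = {7}
AF (AX wait): least fixpoint, start Z0 = {7}, add states with every successor in Z. Already a fixed point.
Sat(AF (AX wait)) = {7}
7 ∈ Sat(AF (AX wait)) = {7}, so the formula holds at 7.

Yes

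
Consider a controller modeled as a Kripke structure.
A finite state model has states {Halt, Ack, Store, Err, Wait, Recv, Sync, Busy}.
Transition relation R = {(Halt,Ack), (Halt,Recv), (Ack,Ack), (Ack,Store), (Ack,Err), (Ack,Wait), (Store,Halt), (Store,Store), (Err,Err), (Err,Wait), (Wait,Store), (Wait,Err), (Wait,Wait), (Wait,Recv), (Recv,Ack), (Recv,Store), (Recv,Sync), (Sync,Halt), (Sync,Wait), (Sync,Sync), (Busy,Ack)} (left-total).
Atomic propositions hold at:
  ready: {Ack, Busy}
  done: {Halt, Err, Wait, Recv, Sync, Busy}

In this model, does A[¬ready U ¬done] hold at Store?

Sat(¬ready) = {Halt, Store, Err, Wait, Recv, Sync}
Sat(¬done) = {Ack, Store}
A[¬ready U ¬done]: least fixpoint, start Z0 = Sat(¬done) = {Ack, Store}, add states in Sat(¬ready) with every successor in Z. Already a fixed point.
Sat(A[¬ready U ¬done]) = {Ack, Store}
Store ∈ Sat(A[¬ready U ¬done]) = {Ack, Store}, so the formula holds at Store.

Yes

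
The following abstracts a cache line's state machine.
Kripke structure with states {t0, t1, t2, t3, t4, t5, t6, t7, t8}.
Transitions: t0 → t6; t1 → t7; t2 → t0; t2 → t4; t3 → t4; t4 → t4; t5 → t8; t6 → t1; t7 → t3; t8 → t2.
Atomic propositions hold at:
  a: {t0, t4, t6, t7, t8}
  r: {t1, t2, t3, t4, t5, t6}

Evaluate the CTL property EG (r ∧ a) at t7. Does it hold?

Sat(r ∧ a) = {t4, t6}
EG (r ∧ a): greatest fixpoint, start Z0 = {t4, t6}, keep only states in Sat with some successor in Z. Z1 = {t4}; fixed.
Sat(EG (r ∧ a)) = {t4}
t7 ∉ Sat(EG (r ∧ a)) = {t4}, so the formula does not hold at t7.

No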